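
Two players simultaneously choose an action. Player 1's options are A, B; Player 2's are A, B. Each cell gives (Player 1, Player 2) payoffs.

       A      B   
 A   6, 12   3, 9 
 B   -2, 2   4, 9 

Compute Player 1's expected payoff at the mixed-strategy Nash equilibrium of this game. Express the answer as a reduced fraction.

Player 2 mixes with probability q on A, chosen so Player 1 is indifferent: 6q + 3(1−q) = (-2)q + 4(1−q) gives q = 1/9.
Player 1's expected payoff (from either row, since indifferent) is 6·1/9 + 3·8/9 = 10/3.

10/3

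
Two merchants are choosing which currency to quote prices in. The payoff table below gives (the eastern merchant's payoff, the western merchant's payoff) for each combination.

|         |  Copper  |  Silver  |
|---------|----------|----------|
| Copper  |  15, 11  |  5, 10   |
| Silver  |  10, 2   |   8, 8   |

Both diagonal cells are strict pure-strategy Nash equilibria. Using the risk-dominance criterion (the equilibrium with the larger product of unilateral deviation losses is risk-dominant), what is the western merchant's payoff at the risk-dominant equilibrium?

8

At both Copper: the eastern merchant loses 15 − 10 = 5 by deviating; the western merchant loses 11 − 10 = 1. Product = 5·1 = 5.
At both Silver: the eastern merchant loses 8 − 5 = 3 by deviating; the western merchant loses 8 − 2 = 6. Product = 3·6 = 18.
18 > 5, so both Silver is risk-dominant. The western merchant's payoff there is 8.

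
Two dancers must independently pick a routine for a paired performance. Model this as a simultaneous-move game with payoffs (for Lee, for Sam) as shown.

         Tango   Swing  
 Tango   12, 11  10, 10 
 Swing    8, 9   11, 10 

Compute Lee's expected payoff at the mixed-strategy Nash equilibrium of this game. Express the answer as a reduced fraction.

52/5

Sam mixes with probability q on Tango, chosen so Lee is indifferent: 12q + 10(1−q) = 8q + 11(1−q) gives q = 1/5.
Lee's expected payoff (from either row, since indifferent) is 12·1/5 + 10·4/5 = 52/5.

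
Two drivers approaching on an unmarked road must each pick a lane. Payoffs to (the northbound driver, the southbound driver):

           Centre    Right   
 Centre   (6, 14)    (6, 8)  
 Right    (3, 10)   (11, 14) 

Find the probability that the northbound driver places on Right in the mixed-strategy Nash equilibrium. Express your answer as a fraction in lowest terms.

The northbound driver's mix p on Centre must make the southbound driver indifferent between Centre and Right.
The southbound driver's payoff from Centre: 14p + 10(1−p). From Right: 8p + 14(1−p).
Set equal: 6p = 4(1−p) → p = 4/10 = 2/5.
Probability on Right is 1 − 2/5 = 3/5.

3/5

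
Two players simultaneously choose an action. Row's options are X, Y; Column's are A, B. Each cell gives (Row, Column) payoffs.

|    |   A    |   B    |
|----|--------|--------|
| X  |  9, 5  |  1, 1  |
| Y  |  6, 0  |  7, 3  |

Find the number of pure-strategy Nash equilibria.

2

(X, A): Row gets 9 (best alternative 6); Column gets 5 (best alternative 1). Neither deviates — NE.
(Y, B): Row gets 7 (best alternative 1); Column gets 3 (best alternative 0). Neither deviates — NE.
(Y, A) is not a NE: Row would switch to X (9 > 6).
No other cell survives both best-response checks, so there are 2 pure NE.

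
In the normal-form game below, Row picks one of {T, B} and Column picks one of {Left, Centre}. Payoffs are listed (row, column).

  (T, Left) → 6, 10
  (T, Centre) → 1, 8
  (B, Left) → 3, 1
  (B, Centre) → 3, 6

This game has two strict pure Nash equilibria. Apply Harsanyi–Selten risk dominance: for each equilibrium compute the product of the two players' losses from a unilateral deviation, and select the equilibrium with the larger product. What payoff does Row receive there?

At (T, Left): Row loses 6 − 3 = 3 by deviating; Column loses 10 − 8 = 2. Product = 3·2 = 6.
At (B, Centre): Row loses 3 − 1 = 2 by deviating; Column loses 6 − 1 = 5. Product = 2·5 = 10.
10 > 6, so (B, Centre) is risk-dominant. Row's payoff there is 3.

3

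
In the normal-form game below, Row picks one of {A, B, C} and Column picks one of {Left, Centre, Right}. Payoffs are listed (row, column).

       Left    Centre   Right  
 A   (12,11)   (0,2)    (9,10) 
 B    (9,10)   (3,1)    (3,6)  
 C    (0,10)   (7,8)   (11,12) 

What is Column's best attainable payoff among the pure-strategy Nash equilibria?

(A, Left) is a pure NE (Row: 12 ≥ 9; Column: 11 ≥ 10). Column gets 11.
(C, Right) is a pure NE (Row: 11 ≥ 9; Column: 12 ≥ 10). Column gets 12.
Every other cell has a profitable deviation for at least one player. Highest of {11, 12} is 12.

12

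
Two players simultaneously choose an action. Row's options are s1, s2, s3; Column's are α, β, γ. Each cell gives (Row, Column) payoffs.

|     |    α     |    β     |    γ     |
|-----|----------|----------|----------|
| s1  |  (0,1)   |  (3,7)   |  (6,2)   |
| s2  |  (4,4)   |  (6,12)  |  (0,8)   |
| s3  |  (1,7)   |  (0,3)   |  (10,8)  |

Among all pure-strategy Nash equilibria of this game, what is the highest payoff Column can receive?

(s2, β) is a pure NE (Row: 6 ≥ 3; Column: 12 ≥ 8). Column gets 12.
(s3, γ) is a pure NE (Row: 10 ≥ 6; Column: 8 ≥ 7). Column gets 8.
Every other cell has a profitable deviation for at least one player. Highest of {12, 8} is 12.

12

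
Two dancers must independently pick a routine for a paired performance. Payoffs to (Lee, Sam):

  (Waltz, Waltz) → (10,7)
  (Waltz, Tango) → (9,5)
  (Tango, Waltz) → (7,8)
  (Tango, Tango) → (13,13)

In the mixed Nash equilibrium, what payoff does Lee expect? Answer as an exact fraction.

Sam mixes with probability q on Waltz, chosen so Lee is indifferent: 10q + 9(1−q) = 7q + 13(1−q) gives q = 4/7.
Lee's expected payoff (from either row, since indifferent) is 10·4/7 + 9·3/7 = 67/7.

67/7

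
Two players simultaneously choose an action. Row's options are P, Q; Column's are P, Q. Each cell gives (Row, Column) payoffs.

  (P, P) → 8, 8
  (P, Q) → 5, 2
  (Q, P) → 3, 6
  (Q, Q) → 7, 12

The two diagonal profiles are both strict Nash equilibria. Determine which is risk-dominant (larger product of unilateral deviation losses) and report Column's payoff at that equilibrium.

At both P: Row loses 8 − 3 = 5 by deviating; Column loses 8 − 2 = 6. Product = 5·6 = 30.
At both Q: Row loses 7 − 5 = 2 by deviating; Column loses 12 − 6 = 6. Product = 2·6 = 12.
30 > 12, so both P is risk-dominant. Column's payoff there is 8.

8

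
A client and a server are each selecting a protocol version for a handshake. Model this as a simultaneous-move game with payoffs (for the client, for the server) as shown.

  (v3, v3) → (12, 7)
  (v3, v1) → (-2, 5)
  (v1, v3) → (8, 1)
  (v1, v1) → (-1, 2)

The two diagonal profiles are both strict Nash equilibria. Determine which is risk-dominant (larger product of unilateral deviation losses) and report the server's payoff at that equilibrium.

7

At both v3: the client loses 12 − 8 = 4 by deviating; the server loses 7 − 5 = 2. Product = 4·2 = 8.
At both v1: the client loses -1 − (-2) = 1 by deviating; the server loses 2 − 1 = 1. Product = 1·1 = 1.
8 > 1, so both v3 is risk-dominant. The server's payoff there is 7.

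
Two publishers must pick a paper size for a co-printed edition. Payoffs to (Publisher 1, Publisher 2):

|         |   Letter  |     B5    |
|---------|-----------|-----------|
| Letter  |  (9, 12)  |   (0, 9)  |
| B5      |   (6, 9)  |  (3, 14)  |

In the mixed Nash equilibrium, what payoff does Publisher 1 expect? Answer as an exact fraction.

9/2

Publisher 2 mixes with probability q on Letter, chosen so Publisher 1 is indifferent: 9q + 0(1−q) = 6q + 3(1−q) gives q = 1/2.
Publisher 1's expected payoff (from either row, since indifferent) is 9·1/2 + 0·1/2 = 9/2.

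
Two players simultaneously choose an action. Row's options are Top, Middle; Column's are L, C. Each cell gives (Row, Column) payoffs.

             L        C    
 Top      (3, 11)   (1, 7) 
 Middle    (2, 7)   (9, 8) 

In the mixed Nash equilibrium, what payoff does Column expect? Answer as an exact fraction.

39/5

Row mixes with probability p on Top, chosen so Column is indifferent: 11p + 7(1−p) = 7p + 8(1−p) gives p = 1/5.
Column's expected payoff is 11·1/5 + 7·4/5 = 39/5.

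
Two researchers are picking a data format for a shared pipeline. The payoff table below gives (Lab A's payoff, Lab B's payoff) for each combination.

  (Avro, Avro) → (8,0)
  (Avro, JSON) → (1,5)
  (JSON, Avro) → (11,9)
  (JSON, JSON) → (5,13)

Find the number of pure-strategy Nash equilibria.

1

Both JSON: Lab A gets 5 (best alternative 1); Lab B gets 13 (best alternative 9). Neither deviates — NE.
Both Avro is not a NE: Lab A would switch to JSON (11 > 8).
No other cell survives both best-response checks, so there is 1 pure NE.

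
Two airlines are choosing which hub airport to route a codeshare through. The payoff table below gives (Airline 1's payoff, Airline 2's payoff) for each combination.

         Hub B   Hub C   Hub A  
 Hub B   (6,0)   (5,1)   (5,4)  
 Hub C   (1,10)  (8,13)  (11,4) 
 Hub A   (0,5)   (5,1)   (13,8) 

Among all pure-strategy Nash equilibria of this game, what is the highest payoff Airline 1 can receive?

Both Hub C is a pure NE (Airline 1: 8 ≥ 5; Airline 2: 13 ≥ 10). Airline 1 gets 8.
Both Hub A is a pure NE (Airline 1: 13 ≥ 11; Airline 2: 8 ≥ 5). Airline 1 gets 13.
Every other cell has a profitable deviation for at least one player. Highest of {8, 13} is 13.

13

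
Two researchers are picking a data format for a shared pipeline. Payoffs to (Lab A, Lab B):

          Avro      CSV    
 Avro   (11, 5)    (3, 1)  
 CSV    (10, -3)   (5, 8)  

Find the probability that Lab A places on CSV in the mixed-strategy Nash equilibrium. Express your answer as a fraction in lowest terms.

4/15

Lab A's mix p on Avro must make Lab B indifferent between Avro and CSV.
Lab B's payoff from Avro: 5p + (-3)(1−p). From CSV: 1p + 8(1−p).
Set equal: 4p = 11(1−p) → p = 11/15.
Probability on CSV is 1 − 11/15 = 4/15.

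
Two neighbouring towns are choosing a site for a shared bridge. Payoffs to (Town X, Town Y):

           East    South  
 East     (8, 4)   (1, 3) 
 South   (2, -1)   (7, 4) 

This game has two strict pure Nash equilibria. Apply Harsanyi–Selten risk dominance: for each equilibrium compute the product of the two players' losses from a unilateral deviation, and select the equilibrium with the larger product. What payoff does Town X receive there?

7

At both East: Town X loses 8 − 2 = 6 by deviating; Town Y loses 4 − 3 = 1. Product = 6·1 = 6.
At both South: Town X loses 7 − 1 = 6 by deviating; Town Y loses 4 − (-1) = 5. Product = 6·5 = 30.
30 > 6, so both South is risk-dominant. Town X's payoff there is 7.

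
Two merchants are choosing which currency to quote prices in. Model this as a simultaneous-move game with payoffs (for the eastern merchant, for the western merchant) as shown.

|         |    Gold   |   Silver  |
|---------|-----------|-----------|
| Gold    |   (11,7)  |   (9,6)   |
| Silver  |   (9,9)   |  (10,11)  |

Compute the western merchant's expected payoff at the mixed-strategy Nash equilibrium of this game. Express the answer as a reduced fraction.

The eastern merchant mixes with probability p on Gold, chosen so the western merchant is indifferent: 7p + 9(1−p) = 6p + 11(1−p) gives p = 2/3.
The western merchant's expected payoff is 7·2/3 + 9·1/3 = 23/3.

23/3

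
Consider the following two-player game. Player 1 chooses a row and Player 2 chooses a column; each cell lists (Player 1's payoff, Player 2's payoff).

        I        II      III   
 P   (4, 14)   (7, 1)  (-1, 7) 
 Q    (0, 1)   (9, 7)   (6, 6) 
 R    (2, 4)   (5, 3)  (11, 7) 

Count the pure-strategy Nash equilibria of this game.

3

(P, I): Player 1 gets 4 (best alternative 2); Player 2 gets 14 (best alternative 7). Neither deviates — NE.
(Q, II): Player 1 gets 9 (best alternative 7); Player 2 gets 7 (best alternative 6). Neither deviates — NE.
(R, III): Player 1 gets 11 (best alternative 6); Player 2 gets 7 (best alternative 4). Neither deviates — NE.
(P, III) is not a NE: Player 1 would switch to R (11 > -1).
No other cell survives both best-response checks, so there are 3 pure NE.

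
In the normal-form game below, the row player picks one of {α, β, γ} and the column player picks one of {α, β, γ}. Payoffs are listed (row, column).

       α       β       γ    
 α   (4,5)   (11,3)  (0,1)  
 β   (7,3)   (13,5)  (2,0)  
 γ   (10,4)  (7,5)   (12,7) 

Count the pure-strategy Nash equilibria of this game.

2

Both β: the row player gets 13 (best alternative 11); the column player gets 5 (best alternative 3). Neither deviates — NE.
Both γ: the row player gets 12 (best alternative 2); the column player gets 7 (best alternative 5). Neither deviates — NE.
Both α is not a NE: the row player would switch to γ (10 > 4).
No other cell survives both best-response checks, so there are 2 pure NE.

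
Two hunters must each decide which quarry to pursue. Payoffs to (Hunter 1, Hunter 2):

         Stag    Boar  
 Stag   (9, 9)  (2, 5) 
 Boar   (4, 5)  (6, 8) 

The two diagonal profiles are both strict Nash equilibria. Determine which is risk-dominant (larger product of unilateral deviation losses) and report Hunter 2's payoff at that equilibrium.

9

At both Stag: Hunter 1 loses 9 − 4 = 5 by deviating; Hunter 2 loses 9 − 5 = 4. Product = 5·4 = 20.
At both Boar: Hunter 1 loses 6 − 2 = 4 by deviating; Hunter 2 loses 8 − 5 = 3. Product = 4·3 = 12.
20 > 12, so both Stag is risk-dominant. Hunter 2's payoff there is 9.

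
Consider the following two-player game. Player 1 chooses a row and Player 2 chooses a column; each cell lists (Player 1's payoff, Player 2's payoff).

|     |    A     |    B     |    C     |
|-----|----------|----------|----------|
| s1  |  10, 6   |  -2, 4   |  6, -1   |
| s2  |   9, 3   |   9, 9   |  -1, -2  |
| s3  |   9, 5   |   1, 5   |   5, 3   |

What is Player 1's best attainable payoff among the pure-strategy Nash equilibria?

10

(s1, A) is a pure NE (Player 1: 10 ≥ 9; Player 2: 6 ≥ 4). Player 1 gets 10.
(s2, B) is a pure NE (Player 1: 9 ≥ 1; Player 2: 9 ≥ 3). Player 1 gets 9.
Every other cell has a profitable deviation for at least one player. Highest of {10, 9} is 10.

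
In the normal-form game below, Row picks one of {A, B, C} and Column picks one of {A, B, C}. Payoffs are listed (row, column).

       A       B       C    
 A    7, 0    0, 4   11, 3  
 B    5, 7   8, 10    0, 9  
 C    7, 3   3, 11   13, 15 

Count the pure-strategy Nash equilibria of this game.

Both B: Row gets 8 (best alternative 3); Column gets 10 (best alternative 9). Neither deviates — NE.
Both C: Row gets 13 (best alternative 11); Column gets 15 (best alternative 11). Neither deviates — NE.
Both A is not a NE: Column would switch to B (4 > 0).
No other cell survives both best-response checks, so there are 2 pure NE.

2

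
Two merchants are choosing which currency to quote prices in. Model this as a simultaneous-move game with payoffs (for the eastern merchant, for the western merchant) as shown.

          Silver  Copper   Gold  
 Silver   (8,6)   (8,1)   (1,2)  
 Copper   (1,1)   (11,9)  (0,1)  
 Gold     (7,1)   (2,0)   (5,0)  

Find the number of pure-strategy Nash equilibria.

2

Both Silver: the eastern merchant gets 8 (best alternative 7); the western merchant gets 6 (best alternative 2). Neither deviates — NE.
Both Copper: the eastern merchant gets 11 (best alternative 8); the western merchant gets 9 (best alternative 1). Neither deviates — NE.
Both Gold is not a NE: the western merchant would switch to Silver (1 > 0).
No other cell survives both best-response checks, so there are 2 pure NE.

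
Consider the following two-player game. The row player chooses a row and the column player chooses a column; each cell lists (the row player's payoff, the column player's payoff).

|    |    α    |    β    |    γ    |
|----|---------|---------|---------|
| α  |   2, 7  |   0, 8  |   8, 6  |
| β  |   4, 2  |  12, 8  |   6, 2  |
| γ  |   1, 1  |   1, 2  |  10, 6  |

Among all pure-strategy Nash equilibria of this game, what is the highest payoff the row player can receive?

12

Both β is a pure NE (the row player: 12 ≥ 1; the column player: 8 ≥ 2). The row player gets 12.
Both γ is a pure NE (the row player: 10 ≥ 8; the column player: 6 ≥ 2). The row player gets 10.
Every other cell has a profitable deviation for at least one player. Highest of {12, 10} is 12.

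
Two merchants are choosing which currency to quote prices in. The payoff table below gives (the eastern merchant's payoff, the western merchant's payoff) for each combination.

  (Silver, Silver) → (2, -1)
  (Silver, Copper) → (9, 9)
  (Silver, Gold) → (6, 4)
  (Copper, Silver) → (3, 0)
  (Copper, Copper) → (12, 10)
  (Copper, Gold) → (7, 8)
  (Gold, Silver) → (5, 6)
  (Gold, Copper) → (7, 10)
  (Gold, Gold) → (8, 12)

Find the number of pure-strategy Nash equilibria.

2

Both Copper: the eastern merchant gets 12 (best alternative 9); the western merchant gets 10 (best alternative 8). Neither deviates — NE.
Both Gold: the eastern merchant gets 8 (best alternative 7); the western merchant gets 12 (best alternative 10). Neither deviates — NE.
Both Silver is not a NE: the eastern merchant would switch to Gold (5 > 2).
No other cell survives both best-response checks, so there are 2 pure NE.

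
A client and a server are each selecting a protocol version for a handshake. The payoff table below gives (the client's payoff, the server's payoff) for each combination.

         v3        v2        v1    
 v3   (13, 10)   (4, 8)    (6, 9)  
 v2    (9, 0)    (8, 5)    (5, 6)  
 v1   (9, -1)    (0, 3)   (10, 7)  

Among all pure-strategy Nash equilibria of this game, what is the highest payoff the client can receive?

Both v3 is a pure NE (the client: 13 ≥ 9; the server: 10 ≥ 9). The client gets 13.
Both v1 is a pure NE (the client: 10 ≥ 6; the server: 7 ≥ 3). The client gets 10.
Every other cell has a profitable deviation for at least one player. Highest of {13, 10} is 13.

13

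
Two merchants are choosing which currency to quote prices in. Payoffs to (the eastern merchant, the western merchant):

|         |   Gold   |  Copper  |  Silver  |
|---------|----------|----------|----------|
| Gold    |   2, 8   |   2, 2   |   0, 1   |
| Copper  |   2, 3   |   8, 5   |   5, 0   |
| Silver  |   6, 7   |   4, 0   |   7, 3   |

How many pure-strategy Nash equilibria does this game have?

Both Copper: the eastern merchant gets 8 (best alternative 4); the western merchant gets 5 (best alternative 3). Neither deviates — NE.
(Silver, Gold): the eastern merchant gets 6 (best alternative 2); the western merchant gets 7 (best alternative 3). Neither deviates — NE.
Both Gold is not a NE: the eastern merchant would switch to Silver (6 > 2).
No other cell survives both best-response checks, so there are 2 pure NE.

2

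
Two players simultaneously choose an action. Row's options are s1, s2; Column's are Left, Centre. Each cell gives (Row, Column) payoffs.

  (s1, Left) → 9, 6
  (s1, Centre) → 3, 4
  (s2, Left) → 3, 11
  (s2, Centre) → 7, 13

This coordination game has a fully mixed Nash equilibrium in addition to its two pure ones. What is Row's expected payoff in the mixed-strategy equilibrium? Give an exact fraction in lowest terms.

Column mixes with probability q on Left, chosen so Row is indifferent: 9q + 3(1−q) = 3q + 7(1−q) gives q = 2/5.
Row's expected payoff (from either row, since indifferent) is 9·2/5 + 3·3/5 = 27/5.

27/5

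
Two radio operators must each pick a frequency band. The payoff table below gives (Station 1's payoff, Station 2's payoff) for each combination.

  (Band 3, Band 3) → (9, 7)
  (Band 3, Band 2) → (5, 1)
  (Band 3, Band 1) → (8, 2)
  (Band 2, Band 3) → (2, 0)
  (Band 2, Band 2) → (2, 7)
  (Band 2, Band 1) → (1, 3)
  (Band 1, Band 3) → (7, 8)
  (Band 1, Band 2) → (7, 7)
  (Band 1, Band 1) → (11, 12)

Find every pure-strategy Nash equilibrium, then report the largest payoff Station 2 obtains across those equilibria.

12

Both Band 3 is a pure NE (Station 1: 9 ≥ 7; Station 2: 7 ≥ 2). Station 2 gets 7.
Both Band 1 is a pure NE (Station 1: 11 ≥ 8; Station 2: 12 ≥ 8). Station 2 gets 12.
Every other cell has a profitable deviation for at least one player. Highest of {7, 12} is 12.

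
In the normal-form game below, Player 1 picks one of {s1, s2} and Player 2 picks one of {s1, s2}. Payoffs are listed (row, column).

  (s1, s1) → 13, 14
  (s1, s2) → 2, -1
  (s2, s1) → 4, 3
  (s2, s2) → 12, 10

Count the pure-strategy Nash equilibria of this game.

Both s1: Player 1 gets 13 (best alternative 4); Player 2 gets 14 (best alternative -1). Neither deviates — NE.
Both s2: Player 1 gets 12 (best alternative 2); Player 2 gets 10 (best alternative 3). Neither deviates — NE.
(s1, s2) is not a NE: Player 1 would switch to s2 (12 > 2).
No other cell survives both best-response checks, so there are 2 pure NE.

2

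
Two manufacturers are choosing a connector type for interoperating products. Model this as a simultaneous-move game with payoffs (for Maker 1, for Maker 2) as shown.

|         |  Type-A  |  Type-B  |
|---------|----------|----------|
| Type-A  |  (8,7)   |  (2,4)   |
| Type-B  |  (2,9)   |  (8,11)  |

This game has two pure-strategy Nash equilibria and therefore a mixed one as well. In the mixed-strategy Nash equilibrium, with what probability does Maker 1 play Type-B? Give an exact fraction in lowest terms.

Maker 1's mix p on Type-A must make Maker 2 indifferent between Type-A and Type-B.
Maker 2's payoff from Type-A: 7p + 9(1−p). From Type-B: 4p + 11(1−p).
Set equal: 3p = 2(1−p) → p = 2/5.
Probability on Type-B is 1 − 2/5 = 3/5.

3/5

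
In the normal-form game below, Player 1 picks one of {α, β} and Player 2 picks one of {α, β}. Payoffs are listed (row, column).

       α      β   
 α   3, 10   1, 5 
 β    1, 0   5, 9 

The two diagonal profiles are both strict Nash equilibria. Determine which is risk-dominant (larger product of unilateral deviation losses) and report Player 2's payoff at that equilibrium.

At both α: Player 1 loses 3 − 1 = 2 by deviating; Player 2 loses 10 − 5 = 5. Product = 2·5 = 10.
At both β: Player 1 loses 5 − 1 = 4 by deviating; Player 2 loses 9 − 0 = 9. Product = 4·9 = 36.
36 > 10, so both β is risk-dominant. Player 2's payoff there is 9.

9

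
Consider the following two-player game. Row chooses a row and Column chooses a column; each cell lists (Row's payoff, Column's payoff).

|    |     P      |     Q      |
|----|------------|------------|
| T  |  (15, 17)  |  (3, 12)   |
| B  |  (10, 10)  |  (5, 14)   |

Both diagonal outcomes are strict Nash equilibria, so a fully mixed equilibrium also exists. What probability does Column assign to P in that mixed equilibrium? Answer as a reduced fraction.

Column's mix q on P must make Row indifferent between T and B.
Row's payoff from T: 15q + 3(1−q). From B: 10q + 5(1−q).
Set equal: 5q = 2(1−q) → q = 2/7.

2/7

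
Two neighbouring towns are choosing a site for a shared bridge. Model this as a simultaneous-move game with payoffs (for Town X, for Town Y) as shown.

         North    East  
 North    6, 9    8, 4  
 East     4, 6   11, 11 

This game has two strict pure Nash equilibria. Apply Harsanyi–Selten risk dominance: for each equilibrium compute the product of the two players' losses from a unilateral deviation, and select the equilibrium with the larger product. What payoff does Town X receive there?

At both North: Town X loses 6 − 4 = 2 by deviating; Town Y loses 9 − 4 = 5. Product = 2·5 = 10.
At both East: Town X loses 11 − 8 = 3 by deviating; Town Y loses 11 − 6 = 5. Product = 3·5 = 15.
15 > 10, so both East is risk-dominant. Town X's payoff there is 11.

11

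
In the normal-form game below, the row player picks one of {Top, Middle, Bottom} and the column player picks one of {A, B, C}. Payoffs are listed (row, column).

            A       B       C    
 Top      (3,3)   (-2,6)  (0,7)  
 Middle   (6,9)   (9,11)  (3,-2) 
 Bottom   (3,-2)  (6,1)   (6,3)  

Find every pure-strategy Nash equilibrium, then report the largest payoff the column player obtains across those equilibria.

(Middle, B) is a pure NE (the row player: 9 ≥ 6; the column player: 11 ≥ 9). The column player gets 11.
(Bottom, C) is a pure NE (the row player: 6 ≥ 3; the column player: 3 ≥ 1). The column player gets 3.
Every other cell has a profitable deviation for at least one player. Highest of {11, 3} is 11.

11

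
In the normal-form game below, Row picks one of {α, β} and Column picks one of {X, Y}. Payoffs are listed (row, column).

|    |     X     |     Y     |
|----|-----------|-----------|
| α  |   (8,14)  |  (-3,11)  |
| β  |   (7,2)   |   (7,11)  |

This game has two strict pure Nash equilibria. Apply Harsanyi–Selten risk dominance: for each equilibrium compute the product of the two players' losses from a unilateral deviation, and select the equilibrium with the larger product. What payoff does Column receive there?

At (α, X): Row loses 8 − 7 = 1 by deviating; Column loses 14 − 11 = 3. Product = 1·3 = 3.
At (β, Y): Row loses 7 − (-3) = 10 by deviating; Column loses 11 − 2 = 9. Product = 10·9 = 90.
90 > 3, so (β, Y) is risk-dominant. Column's payoff there is 11.

11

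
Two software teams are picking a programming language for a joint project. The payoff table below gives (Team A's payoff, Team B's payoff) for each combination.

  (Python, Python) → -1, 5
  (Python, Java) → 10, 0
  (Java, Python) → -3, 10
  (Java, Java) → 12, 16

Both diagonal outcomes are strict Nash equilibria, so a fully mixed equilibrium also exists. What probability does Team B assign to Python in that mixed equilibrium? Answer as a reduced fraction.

1/2

Team B's mix q on Python must make Team A indifferent between Python and Java.
Team A's payoff from Python: (-1)q + 10(1−q). From Java: (-3)q + 12(1−q).
Set equal: 2q = 2(1−q) → q = 2/4 = 1/2.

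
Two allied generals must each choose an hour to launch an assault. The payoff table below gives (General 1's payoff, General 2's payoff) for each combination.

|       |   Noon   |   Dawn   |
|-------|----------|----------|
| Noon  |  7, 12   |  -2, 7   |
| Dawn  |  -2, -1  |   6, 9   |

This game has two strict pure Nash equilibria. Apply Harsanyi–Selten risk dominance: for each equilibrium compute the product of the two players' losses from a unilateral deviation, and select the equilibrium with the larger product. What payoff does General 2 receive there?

9

At both Noon: General 1 loses 7 − (-2) = 9 by deviating; General 2 loses 12 − 7 = 5. Product = 9·5 = 45.
At both Dawn: General 1 loses 6 − (-2) = 8 by deviating; General 2 loses 9 − (-1) = 10. Product = 8·10 = 80.
80 > 45, so both Dawn is risk-dominant. General 2's payoff there is 9.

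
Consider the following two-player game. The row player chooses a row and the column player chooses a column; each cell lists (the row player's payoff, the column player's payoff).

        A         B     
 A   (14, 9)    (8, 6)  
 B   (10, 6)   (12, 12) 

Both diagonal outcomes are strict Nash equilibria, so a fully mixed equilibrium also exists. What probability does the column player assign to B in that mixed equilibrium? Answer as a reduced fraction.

The column player's mix q on A must make the row player indifferent between A and B.
The row player's payoff from A: 14q + 8(1−q). From B: 10q + 12(1−q).
Set equal: 4q = 4(1−q) → q = 4/8 = 1/2.
Probability on B is 1 − 1/2 = 1/2.

1/2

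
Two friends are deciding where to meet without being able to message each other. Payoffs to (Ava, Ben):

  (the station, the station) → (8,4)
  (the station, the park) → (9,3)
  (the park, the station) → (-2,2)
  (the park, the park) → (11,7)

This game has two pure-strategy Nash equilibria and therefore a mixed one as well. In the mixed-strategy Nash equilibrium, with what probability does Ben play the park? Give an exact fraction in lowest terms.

5/6

Ben's mix q on the station must make Ava indifferent between the station and the park.
Ava's payoff from the station: 8q + 9(1−q). From the park: (-2)q + 11(1−q).
Set equal: 10q = 2(1−q) → q = 2/12 = 1/6.
Probability on the park is 1 − 1/6 = 5/6.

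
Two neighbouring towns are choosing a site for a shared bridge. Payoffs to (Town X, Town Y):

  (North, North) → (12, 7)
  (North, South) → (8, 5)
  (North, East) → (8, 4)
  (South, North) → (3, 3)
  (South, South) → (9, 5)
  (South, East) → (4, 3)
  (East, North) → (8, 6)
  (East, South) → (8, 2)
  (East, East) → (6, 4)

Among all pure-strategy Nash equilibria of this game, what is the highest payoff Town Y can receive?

7

Both North is a pure NE (Town X: 12 ≥ 8; Town Y: 7 ≥ 5). Town Y gets 7.
Both South is a pure NE (Town X: 9 ≥ 8; Town Y: 5 ≥ 3). Town Y gets 5.
Every other cell has a profitable deviation for at least one player. Highest of {7, 5} is 7.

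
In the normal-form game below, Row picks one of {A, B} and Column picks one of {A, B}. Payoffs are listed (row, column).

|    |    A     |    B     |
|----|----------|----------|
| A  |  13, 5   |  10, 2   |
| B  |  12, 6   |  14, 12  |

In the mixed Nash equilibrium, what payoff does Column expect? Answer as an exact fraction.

16/3

Row mixes with probability p on A, chosen so Column is indifferent: 5p + 6(1−p) = 2p + 12(1−p) gives p = 2/3.
Column's expected payoff is 5·2/3 + 6·1/3 = 16/3.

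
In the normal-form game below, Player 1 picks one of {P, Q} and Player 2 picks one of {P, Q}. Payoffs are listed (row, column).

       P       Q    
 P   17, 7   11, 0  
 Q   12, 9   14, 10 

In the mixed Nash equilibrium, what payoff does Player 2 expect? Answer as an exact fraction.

Player 1 mixes with probability p on P, chosen so Player 2 is indifferent: 7p + 9(1−p) = 0p + 10(1−p) gives p = 1/8.
Player 2's expected payoff is 7·1/8 + 9·7/8 = 35/4.

35/4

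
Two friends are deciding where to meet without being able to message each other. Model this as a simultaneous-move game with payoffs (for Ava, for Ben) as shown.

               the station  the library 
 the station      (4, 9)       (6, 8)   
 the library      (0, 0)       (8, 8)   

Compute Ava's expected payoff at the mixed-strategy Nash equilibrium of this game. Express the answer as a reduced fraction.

16/3

Ben mixes with probability q on the station, chosen so Ava is indifferent: 4q + 6(1−q) = 0q + 8(1−q) gives q = 1/3.
Ava's expected payoff (from either row, since indifferent) is 4·1/3 + 6·2/3 = 16/3.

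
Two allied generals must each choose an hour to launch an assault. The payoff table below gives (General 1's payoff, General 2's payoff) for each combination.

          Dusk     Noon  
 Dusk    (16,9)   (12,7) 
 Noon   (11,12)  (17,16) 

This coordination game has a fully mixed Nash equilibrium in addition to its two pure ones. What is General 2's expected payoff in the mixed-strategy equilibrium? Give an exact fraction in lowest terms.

10

General 1 mixes with probability p on Dusk, chosen so General 2 is indifferent: 9p + 12(1−p) = 7p + 16(1−p) gives p = 2/3.
General 2's expected payoff is 9·2/3 + 12·1/3 = 10.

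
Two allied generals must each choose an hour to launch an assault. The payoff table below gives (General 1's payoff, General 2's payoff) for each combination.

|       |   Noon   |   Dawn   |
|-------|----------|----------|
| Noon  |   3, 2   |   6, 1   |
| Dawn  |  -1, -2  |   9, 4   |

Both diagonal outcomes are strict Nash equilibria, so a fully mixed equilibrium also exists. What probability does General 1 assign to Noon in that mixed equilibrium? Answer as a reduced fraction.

General 1's mix p on Noon must make General 2 indifferent between Noon and Dawn.
General 2's payoff from Noon: 2p + (-2)(1−p). From Dawn: 1p + 4(1−p).
Set equal: 1p = 6(1−p) → p = 6/7.

6/7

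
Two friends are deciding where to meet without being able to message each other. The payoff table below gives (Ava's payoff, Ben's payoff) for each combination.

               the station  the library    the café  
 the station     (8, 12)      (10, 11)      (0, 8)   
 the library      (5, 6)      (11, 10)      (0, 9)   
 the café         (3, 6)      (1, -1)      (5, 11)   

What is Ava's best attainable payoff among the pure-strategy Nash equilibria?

Both the station is a pure NE (Ava: 8 ≥ 5; Ben: 12 ≥ 11). Ava gets 8.
Both the library is a pure NE (Ava: 11 ≥ 10; Ben: 10 ≥ 9). Ava gets 11.
Both the café is a pure NE (Ava: 5 ≥ 0; Ben: 11 ≥ 6). Ava gets 5.
Every other cell has a profitable deviation for at least one player. Highest of {8, 11, 5} is 11.

11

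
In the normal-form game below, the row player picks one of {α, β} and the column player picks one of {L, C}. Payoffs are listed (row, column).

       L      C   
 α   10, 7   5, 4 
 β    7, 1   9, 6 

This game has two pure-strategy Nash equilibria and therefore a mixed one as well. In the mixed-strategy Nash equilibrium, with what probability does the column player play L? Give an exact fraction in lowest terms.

The column player's mix q on L must make the row player indifferent between α and β.
The row player's payoff from α: 10q + 5(1−q). From β: 7q + 9(1−q).
Set equal: 3q = 4(1−q) → q = 4/7.

4/7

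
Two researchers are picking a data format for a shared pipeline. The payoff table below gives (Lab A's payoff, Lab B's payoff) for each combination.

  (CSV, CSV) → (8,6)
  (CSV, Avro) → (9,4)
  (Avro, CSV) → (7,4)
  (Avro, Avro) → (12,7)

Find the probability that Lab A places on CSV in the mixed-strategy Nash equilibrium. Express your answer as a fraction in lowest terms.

Lab A's mix p on CSV must make Lab B indifferent between CSV and Avro.
Lab B's payoff from CSV: 6p + 4(1−p). From Avro: 4p + 7(1−p).
Set equal: 2p = 3(1−p) → p = 3/5.

3/5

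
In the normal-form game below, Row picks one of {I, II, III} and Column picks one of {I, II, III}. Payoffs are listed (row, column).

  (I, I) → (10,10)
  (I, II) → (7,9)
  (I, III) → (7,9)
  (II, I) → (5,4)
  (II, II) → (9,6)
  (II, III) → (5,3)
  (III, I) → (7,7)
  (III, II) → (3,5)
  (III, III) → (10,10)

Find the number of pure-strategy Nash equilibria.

3

Both I: Row gets 10 (best alternative 7); Column gets 10 (best alternative 9). Neither deviates — NE.
Both II: Row gets 9 (best alternative 7); Column gets 6 (best alternative 4). Neither deviates — NE.
Both III: Row gets 10 (best alternative 7); Column gets 10 (best alternative 7). Neither deviates — NE.
(III, II) is not a NE: Row would switch to II (9 > 3).
No other cell survives both best-response checks, so there are 3 pure NE.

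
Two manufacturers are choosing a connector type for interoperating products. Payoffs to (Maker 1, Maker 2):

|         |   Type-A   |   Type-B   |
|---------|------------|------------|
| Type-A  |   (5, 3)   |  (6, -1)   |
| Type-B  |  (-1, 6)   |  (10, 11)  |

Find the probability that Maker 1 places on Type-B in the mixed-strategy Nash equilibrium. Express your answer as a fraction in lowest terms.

Maker 1's mix p on Type-A must make Maker 2 indifferent between Type-A and Type-B.
Maker 2's payoff from Type-A: 3p + 6(1−p). From Type-B: (-1)p + 11(1−p).
Set equal: 4p = 5(1−p) → p = 5/9.
Probability on Type-B is 1 − 5/9 = 4/9.

4/9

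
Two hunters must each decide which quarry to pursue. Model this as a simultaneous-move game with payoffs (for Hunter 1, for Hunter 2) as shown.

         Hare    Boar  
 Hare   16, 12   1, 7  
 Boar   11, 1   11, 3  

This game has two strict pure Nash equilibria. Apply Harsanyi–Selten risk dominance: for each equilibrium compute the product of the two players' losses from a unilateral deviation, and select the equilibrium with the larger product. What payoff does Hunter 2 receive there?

12

At both Hare: Hunter 1 loses 16 − 11 = 5 by deviating; Hunter 2 loses 12 − 7 = 5. Product = 5·5 = 25.
At both Boar: Hunter 1 loses 11 − 1 = 10 by deviating; Hunter 2 loses 3 − 1 = 2. Product = 10·2 = 20.
25 > 20, so both Hare is risk-dominant. Hunter 2's payoff there is 12.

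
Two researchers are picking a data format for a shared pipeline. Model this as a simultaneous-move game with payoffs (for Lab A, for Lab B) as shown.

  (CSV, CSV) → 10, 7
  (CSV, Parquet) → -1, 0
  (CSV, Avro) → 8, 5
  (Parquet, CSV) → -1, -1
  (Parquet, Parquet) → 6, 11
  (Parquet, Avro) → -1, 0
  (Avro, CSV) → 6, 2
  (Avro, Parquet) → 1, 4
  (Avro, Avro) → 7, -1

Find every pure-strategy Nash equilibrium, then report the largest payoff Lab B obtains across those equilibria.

11

Both CSV is a pure NE (Lab A: 10 ≥ 6; Lab B: 7 ≥ 5). Lab B gets 7.
Both Parquet is a pure NE (Lab A: 6 ≥ 1; Lab B: 11 ≥ 0). Lab B gets 11.
Every other cell has a profitable deviation for at least one player. Highest of {7, 11} is 11.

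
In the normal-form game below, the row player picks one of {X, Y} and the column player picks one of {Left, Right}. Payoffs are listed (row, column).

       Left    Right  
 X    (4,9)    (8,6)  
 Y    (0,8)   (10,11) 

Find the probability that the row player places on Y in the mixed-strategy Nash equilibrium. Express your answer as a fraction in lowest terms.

The row player's mix p on X must make the column player indifferent between Left and Right.
The column player's payoff from Left: 9p + 8(1−p). From Right: 6p + 11(1−p).
Set equal: 3p = 3(1−p) → p = 3/6 = 1/2.
Probability on Y is 1 − 1/2 = 1/2.

1/2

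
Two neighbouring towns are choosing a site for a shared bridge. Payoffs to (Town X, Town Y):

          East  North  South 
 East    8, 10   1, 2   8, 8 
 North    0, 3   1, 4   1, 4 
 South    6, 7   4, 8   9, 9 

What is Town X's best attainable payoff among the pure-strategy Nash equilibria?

Both East is a pure NE (Town X: 8 ≥ 6; Town Y: 10 ≥ 8). Town X gets 8.
Both South is a pure NE (Town X: 9 ≥ 8; Town Y: 9 ≥ 8). Town X gets 9.
Every other cell has a profitable deviation for at least one player. Highest of {8, 9} is 9.

9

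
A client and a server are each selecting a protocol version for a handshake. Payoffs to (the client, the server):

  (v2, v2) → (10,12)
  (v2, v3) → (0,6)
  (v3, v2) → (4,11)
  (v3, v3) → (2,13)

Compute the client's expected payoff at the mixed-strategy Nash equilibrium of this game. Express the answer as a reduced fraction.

5/2

The server mixes with probability q on v2, chosen so the client is indifferent: 10q + 0(1−q) = 4q + 2(1−q) gives q = 1/4.
The client's expected payoff (from either row, since indifferent) is 10·1/4 + 0·3/4 = 5/2.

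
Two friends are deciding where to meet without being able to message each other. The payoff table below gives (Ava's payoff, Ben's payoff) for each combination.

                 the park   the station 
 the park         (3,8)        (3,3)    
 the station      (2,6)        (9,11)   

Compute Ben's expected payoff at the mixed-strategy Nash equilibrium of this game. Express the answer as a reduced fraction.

7

Ava mixes with probability p on the park, chosen so Ben is indifferent: 8p + 6(1−p) = 3p + 11(1−p) gives p = 1/2.
Ben's expected payoff is 8·1/2 + 6·1/2 = 7.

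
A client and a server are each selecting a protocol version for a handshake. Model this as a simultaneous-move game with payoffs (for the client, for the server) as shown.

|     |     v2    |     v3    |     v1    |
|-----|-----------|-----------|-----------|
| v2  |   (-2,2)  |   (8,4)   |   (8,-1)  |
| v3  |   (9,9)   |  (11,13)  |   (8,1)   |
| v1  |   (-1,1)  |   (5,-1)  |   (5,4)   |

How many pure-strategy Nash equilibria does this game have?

Both v3: the client gets 11 (best alternative 8); the server gets 13 (best alternative 9). Neither deviates — NE.
Both v1 is not a NE: the client would switch to v2 (8 > 5).
No other cell survives both best-response checks, so there is 1 pure NE.

1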